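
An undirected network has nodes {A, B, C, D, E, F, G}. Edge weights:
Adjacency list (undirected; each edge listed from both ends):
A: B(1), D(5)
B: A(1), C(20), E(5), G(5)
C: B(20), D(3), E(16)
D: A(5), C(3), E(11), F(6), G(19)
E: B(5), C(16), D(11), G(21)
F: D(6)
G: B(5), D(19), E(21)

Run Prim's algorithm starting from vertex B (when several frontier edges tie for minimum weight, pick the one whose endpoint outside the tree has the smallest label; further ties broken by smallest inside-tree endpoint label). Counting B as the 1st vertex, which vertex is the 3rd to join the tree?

Prim, starting at B.
Step 1: frontier [A—B 1, B—E 5, B—G 5, B—C 20] → take A—B (1); add A.
Step 2: frontier [A—D 5, B—E 5, B—G 5, B—C 20] → take A—D (5); add D.
Step 3: frontier [B—E 5, B—G 5, B—C 20, C—D 3, D—F 6, D—E 11, D—G 19] → take C—D (3); add C.
Step 4: frontier [B—E 5, B—G 5, C—E 16, D—F 6, D—E 11, D—G 19] → take B—E (5); add E.
Step 5: frontier [B—G 5, D—F 6, D—G 19, E—G 21] → take B—G (5); add G.
Step 6: frontier [D—F 6] → take D—F (6); add F.
Vertex order: B, A, D, C, E, G, F. The 3rd vertex is D.

D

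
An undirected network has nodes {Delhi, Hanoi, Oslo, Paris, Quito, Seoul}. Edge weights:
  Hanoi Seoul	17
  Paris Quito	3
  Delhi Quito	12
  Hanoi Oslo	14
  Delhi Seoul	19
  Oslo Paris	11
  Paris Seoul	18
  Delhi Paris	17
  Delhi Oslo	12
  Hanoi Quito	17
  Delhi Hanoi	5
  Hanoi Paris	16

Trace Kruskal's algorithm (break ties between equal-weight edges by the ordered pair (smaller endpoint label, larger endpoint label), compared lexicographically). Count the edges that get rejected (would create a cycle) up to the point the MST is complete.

Kruskal: consider edges lightest-first.
Paris Quito (3): add. Components now {Paris,Quito} {Oslo} {Delhi} {Seoul} {Hanoi}
Delhi Hanoi (5): add. Components now {Paris,Quito} {Oslo} {Delhi,Hanoi} {Seoul}
Oslo Paris (11): add. Components now {Oslo,Paris,Quito} {Delhi,Hanoi} {Seoul}
Delhi Oslo (12): add. Components now {Delhi,Hanoi,Oslo,Paris,Quito} {Seoul}
Delhi Quito (12): skip — Delhi and Quito already connected.
Hanoi Oslo (14): skip — Oslo and Hanoi already connected.
Hanoi Paris (16): skip — Paris and Hanoi already connected.
Delhi Paris (17): skip — Paris and Delhi already connected.
Hanoi Quito (17): skip — Quito and Hanoi already connected.
Hanoi Seoul (17): add. Components now {Delhi,Hanoi,Oslo,Paris,Quito,Seoul}
Edges rejected before the tree was complete: 5.

5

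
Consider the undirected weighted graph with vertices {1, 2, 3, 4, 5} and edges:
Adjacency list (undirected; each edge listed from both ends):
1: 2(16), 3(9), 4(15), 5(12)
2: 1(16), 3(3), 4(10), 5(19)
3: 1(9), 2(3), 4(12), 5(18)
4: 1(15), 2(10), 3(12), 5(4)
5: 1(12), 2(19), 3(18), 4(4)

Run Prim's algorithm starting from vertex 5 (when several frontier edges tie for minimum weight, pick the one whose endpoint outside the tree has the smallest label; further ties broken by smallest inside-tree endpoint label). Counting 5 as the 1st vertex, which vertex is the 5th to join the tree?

1

Grow the tree from 5 using Prim:
Step 1: cheapest edge leaving the tree is 4—5 (4); add 4.
Step 2: cheapest edge leaving the tree is 2—4 (10); add 2.
Step 3: cheapest edge leaving the tree is 2—3 (3); add 3.
Step 4: cheapest edge leaving the tree is 1—3 (9); add 1.
Vertex order: 5, 4, 2, 3, 1. The 5th vertex is 1.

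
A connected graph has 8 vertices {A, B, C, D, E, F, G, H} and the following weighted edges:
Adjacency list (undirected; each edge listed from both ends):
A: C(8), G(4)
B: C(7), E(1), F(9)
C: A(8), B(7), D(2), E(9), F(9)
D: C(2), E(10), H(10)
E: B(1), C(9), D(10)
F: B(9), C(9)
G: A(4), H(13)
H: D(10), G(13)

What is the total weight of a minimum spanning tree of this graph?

41

Prim, starting at G.
Step 1: cheapest edge leaving the tree is A–G (4); add A.
Step 2: cheapest edge leaving the tree is A–C (8); add C.
Step 3: cheapest edge leaving the tree is C–D (2); add D.
Step 4: cheapest edge leaving the tree is B–C (7); add B.
Step 5: cheapest edge leaving the tree is B–E (1); add E.
Step 6: cheapest edge leaving the tree is B–F (9); add F.
Step 7: cheapest edge leaving the tree is D–H (10); add H.
MST edges: A–G, A–C, C–D, B–C, B–E, B–F, D–H; total weight 4+8+2+7+1+9+10 = 41.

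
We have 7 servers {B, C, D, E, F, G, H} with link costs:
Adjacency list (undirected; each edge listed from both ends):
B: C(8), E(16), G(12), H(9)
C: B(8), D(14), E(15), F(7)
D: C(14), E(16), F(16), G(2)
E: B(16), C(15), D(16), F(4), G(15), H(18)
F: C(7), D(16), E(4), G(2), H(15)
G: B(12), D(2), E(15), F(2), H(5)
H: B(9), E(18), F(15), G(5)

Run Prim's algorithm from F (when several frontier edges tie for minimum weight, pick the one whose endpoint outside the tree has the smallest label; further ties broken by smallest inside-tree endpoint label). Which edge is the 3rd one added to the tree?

Grow the tree from F using Prim:
Step 1: cheapest edge leaving the tree is F-G (2); add G.
Step 2: cheapest edge leaving the tree is D-G (2); add D.
Step 3: cheapest edge leaving the tree is E-F (4); add E.
Step 4: cheapest edge leaving the tree is G-H (5); add H.
Step 5: cheapest edge leaving the tree is C-F (7); add C.
Step 6: cheapest edge leaving the tree is B-C (8); add B.
The 3rd edge added is E-F.

E-F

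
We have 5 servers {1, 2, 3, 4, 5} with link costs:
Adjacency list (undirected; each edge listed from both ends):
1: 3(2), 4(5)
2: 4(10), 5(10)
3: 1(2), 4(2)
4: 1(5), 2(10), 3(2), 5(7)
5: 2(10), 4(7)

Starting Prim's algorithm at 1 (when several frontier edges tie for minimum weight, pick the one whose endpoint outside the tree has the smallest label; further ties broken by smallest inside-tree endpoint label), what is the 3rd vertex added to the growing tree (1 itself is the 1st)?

Prim, starting at 1.
Step 1: cheapest edge leaving the tree is 1–3 (2); add 3.
Step 2: cheapest edge leaving the tree is 3–4 (2); add 4.
Step 3: cheapest edge leaving the tree is 4–5 (7); add 5.
Step 4: cheapest edge leaving the tree is 2–4 (10); add 2.
Vertex order: 1, 3, 4, 5, 2. The 3rd vertex is 4.

4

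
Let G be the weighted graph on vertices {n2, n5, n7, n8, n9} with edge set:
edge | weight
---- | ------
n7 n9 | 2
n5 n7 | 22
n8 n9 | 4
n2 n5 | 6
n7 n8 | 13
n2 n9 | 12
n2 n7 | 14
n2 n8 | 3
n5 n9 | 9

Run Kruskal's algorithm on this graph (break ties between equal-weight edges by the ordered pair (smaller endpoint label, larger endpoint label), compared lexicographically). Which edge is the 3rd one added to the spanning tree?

Kruskal's algorithm — process edges by increasing weight (ties by edge label):
n7 n9 (2): add. Components now {n8} {n7,n9} {n2} {n5}
n2 n8 (3): add. Components now {n2,n8} {n7,n9} {n5}
n8 n9 (4): add. Components now {n2,n7,n8,n9} {n5}
n2 n5 (6): add. Components now {n2,n5,n7,n8,n9}
The 3rd edge added is n8 n9.

n8-n9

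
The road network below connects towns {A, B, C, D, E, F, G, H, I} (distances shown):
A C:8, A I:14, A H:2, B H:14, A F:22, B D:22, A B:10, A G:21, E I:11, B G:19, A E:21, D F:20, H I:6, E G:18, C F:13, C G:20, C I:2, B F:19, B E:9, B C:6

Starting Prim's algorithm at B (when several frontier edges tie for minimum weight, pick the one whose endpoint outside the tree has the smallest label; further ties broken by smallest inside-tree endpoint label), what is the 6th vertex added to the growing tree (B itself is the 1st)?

E

Prim, starting at B.
Step 1: cheapest edge leaving the tree is B C (6); add C.
Step 2: cheapest edge leaving the tree is C I (2); add I.
Step 3: cheapest edge leaving the tree is H I (6); add H.
Step 4: cheapest edge leaving the tree is A H (2); add A.
Step 5: cheapest edge leaving the tree is B E (9); add E.
Step 6: cheapest edge leaving the tree is C F (13); add F.
Step 7: cheapest edge leaving the tree is E G (18); add G.
Step 8: cheapest edge leaving the tree is D F (20); add D.
Vertex order: B, C, I, H, A, E, F, G, D. The 6th vertex is E.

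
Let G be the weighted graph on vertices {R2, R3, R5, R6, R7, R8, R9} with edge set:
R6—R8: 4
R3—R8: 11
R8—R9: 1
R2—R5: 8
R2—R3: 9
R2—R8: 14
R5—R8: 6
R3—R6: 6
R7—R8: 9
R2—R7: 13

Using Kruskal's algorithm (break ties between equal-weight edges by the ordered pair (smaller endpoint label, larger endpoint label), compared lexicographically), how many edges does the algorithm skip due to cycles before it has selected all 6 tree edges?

1

Kruskal's algorithm — process edges by increasing weight (ties by edge label):
R8—R9 (1): add — endpoints in different components.
R6—R8 (4): add — endpoints in different components.
R3—R6 (6): add — endpoints in different components.
R5—R8 (6): add — endpoints in different components.
R2—R5 (8): add — endpoints in different components.
R2—R3 (9): skip — R2 and R3 already connected.
R7—R8 (9): add — endpoints in different components.
Edges rejected before the tree was complete: 1.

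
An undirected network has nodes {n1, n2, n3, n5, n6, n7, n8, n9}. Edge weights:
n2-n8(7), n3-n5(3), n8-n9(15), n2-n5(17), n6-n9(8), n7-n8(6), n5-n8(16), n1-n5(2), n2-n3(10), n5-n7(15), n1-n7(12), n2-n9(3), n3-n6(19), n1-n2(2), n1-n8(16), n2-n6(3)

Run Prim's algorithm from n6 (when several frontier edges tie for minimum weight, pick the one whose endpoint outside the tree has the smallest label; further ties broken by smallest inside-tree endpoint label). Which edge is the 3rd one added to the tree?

Grow the tree from n6 using Prim:
Step 1: cheapest edge leaving the tree is n2-n6 (3); add n2.
Step 2: cheapest edge leaving the tree is n1-n2 (2); add n1.
Step 3: cheapest edge leaving the tree is n1-n5 (2); add n5.
Step 4: cheapest edge leaving the tree is n3-n5 (3); add n3.
Step 5: cheapest edge leaving the tree is n2-n9 (3); add n9.
Step 6: cheapest edge leaving the tree is n2-n8 (7); add n8.
Step 7: cheapest edge leaving the tree is n7-n8 (6); add n7.
The 3rd edge added is n1-n5.

n1-n5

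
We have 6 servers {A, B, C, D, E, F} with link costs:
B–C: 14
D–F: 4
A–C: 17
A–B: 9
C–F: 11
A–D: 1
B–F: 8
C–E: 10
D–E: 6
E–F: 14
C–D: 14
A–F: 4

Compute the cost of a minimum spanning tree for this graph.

29

Kruskal's algorithm — process edges by increasing weight (ties by edge label):
A–D (1): add. Components now {A,D} {B} {C} {E} {F}
A–F (4): add. Components now {A,D,F} {B} {C} {E}
D–F (4): skip — D and F already connected.
D–E (6): add. Components now {A,D,E,F} {B} {C}
B–F (8): add. Components now {A,B,D,E,F} {C}
A–B (9): skip — A and B already connected.
C–E (10): add. Components now {A,B,C,D,E,F}
MST edges: A–D, A–F, D–E, B–F, C–E; total weight 1+4+6+8+10 = 29.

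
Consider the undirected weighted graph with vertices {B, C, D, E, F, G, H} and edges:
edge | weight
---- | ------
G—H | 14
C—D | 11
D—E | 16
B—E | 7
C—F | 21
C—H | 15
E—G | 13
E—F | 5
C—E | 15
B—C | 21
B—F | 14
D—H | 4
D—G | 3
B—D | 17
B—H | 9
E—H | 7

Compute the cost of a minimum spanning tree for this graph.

Grow the tree from F using Prim:
Step 1: cheapest edge leaving the tree is E—F (5); add E.
Step 2: cheapest edge leaving the tree is B—E (7); add B.
Step 3: cheapest edge leaving the tree is E—H (7); add H.
Step 4: cheapest edge leaving the tree is D—H (4); add D.
Step 5: cheapest edge leaving the tree is D—G (3); add G.
Step 6: cheapest edge leaving the tree is C—D (11); add C.
MST edges: E—F, B—E, E—H, D—H, D—G, C—D; total weight 5+7+7+4+3+11 = 37.

37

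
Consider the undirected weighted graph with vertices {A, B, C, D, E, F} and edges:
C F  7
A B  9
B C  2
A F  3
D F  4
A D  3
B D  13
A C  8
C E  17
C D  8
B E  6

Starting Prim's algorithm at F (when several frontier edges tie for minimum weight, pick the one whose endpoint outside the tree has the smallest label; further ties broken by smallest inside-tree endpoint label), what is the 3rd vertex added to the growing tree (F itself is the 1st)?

Grow the tree from F using Prim:
Step 1: cheapest edge leaving the tree is A F (3); add A.
Step 2: cheapest edge leaving the tree is A D (3); add D.
Step 3: cheapest edge leaving the tree is C F (7); add C.
Step 4: cheapest edge leaving the tree is B C (2); add B.
Step 5: cheapest edge leaving the tree is B E (6); add E.
Vertex order: F, A, D, C, B, E. The 3rd vertex is D.

D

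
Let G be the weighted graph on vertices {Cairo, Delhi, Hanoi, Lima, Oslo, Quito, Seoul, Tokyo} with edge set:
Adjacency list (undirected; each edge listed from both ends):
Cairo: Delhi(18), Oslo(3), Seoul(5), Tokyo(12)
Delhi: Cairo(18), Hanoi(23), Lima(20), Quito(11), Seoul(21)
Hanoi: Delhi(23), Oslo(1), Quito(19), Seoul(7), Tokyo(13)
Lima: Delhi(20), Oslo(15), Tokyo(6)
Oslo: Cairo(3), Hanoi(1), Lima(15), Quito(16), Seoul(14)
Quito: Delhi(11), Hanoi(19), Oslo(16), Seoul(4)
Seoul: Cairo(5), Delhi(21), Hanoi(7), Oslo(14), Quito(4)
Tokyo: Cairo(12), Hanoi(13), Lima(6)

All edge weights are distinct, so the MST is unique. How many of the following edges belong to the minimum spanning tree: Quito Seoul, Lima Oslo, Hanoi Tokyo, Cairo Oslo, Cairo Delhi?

Kruskal's algorithm — process edges by increasing weight (ties by edge label):
Hanoi Oslo (1): add — endpoints in different components.
Cairo Oslo (3): add — endpoints in different components.
Quito Seoul (4): add — endpoints in different components.
Cairo Seoul (5): add — endpoints in different components.
Lima Tokyo (6): add — endpoints in different components.
Hanoi Seoul (7): skip — Seoul and Hanoi already connected.
Delhi Quito (11): add — endpoints in different components.
Cairo Tokyo (12): add — endpoints in different components.
MST edge set: {Hanoi Oslo, Cairo Oslo, Quito Seoul, Cairo Seoul, Lima Tokyo, Delhi Quito, Cairo Tokyo}.
Of the listed edges, {Quito Seoul, Cairo Oslo} are in the MST → 2.

2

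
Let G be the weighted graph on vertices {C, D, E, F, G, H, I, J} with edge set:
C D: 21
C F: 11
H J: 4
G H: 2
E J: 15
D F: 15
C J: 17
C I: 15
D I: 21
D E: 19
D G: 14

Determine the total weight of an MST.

Sort edges by weight, then run Kruskal:
G H (2): add — endpoints in different components.
H J (4): add — endpoints in different components.
C F (11): add — endpoints in different components.
D G (14): add — endpoints in different components.
C I (15): add — endpoints in different components.
D F (15): add — endpoints in different components.
E J (15): add — endpoints in different components.
MST edges: G H, H J, C F, D G, C I, D F, E J; total weight 2+4+11+14+15+15+15 = 76.

76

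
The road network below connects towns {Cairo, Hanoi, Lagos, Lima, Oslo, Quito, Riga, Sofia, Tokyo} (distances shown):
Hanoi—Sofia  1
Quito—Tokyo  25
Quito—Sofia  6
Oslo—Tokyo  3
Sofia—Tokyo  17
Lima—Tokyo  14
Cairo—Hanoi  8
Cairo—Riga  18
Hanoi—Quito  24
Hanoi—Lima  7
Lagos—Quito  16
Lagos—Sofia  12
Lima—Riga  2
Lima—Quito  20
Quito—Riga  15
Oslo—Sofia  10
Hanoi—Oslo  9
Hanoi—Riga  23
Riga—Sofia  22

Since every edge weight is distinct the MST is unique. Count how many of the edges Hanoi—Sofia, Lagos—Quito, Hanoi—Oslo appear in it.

Sort edges by weight, then run Kruskal:
Hanoi—Sofia (1): add — endpoints in different components.
Lima—Riga (2): add — endpoints in different components.
Oslo—Tokyo (3): add — endpoints in different components.
Quito—Sofia (6): add — endpoints in different components.
Hanoi—Lima (7): add — endpoints in different components.
Cairo—Hanoi (8): add — endpoints in different components.
Hanoi—Oslo (9): add — endpoints in different components.
Oslo—Sofia (10): skip — Sofia and Oslo already connected.
Lagos—Sofia (12): add — endpoints in different components.
MST edge set: {Hanoi—Sofia, Lima—Riga, Oslo—Tokyo, Quito—Sofia, Hanoi—Lima, Cairo—Hanoi, Hanoi—Oslo, Lagos—Sofia}.
Of the listed edges, {Hanoi—Sofia, Hanoi—Oslo} are in the MST → 2.

2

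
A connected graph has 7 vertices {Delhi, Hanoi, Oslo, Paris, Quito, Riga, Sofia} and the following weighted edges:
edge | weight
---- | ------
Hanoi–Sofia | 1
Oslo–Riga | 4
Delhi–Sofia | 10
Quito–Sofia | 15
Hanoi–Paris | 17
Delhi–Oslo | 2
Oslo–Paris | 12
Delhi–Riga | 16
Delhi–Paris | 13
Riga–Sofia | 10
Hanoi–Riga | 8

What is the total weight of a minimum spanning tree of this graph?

42

Sort edges by weight, then run Kruskal:
Hanoi–Sofia (1): add. Components now {Delhi} {Riga} {Hanoi,Sofia} {Oslo} {Quito} {Paris}
Delhi–Oslo (2): add. Components now {Delhi,Oslo} {Riga} {Hanoi,Sofia} {Quito} {Paris}
Oslo–Riga (4): add. Components now {Delhi,Oslo,Riga} {Hanoi,Sofia} {Quito} {Paris}
Hanoi–Riga (8): add. Components now {Delhi,Hanoi,Oslo,Riga,Sofia} {Quito} {Paris}
Delhi–Sofia (10): skip — Delhi and Sofia already connected.
Riga–Sofia (10): skip — Riga and Sofia already connected.
Oslo–Paris (12): add. Components now {Delhi,Hanoi,Oslo,Paris,Riga,Sofia} {Quito}
Delhi–Paris (13): skip — Delhi and Paris already connected.
Quito–Sofia (15): add. Components now {Delhi,Hanoi,Oslo,Paris,Quito,Riga,Sofia}
MST edges: Hanoi–Sofia, Delhi–Oslo, Oslo–Riga, Hanoi–Riga, Oslo–Paris, Quito–Sofia; total weight 1+2+4+8+12+15 = 42.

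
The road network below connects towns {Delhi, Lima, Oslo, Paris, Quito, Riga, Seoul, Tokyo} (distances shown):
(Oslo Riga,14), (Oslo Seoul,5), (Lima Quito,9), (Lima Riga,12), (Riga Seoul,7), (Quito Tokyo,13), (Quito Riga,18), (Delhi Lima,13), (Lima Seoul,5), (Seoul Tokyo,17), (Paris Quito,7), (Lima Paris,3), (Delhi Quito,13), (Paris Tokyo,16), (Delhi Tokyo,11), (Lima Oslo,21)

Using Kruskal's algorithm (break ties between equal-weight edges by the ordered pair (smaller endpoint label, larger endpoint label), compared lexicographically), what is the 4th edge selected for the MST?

Paris-Quito

Kruskal's algorithm — process edges by increasing weight (ties by edge label):
Lima Paris (3): add — endpoints in different components.
Lima Seoul (5): add — endpoints in different components.
Oslo Seoul (5): add — endpoints in different components.
Paris Quito (7): add — endpoints in different components.
Riga Seoul (7): add — endpoints in different components.
Lima Quito (9): skip — Quito and Lima already connected.
Delhi Tokyo (11): add — endpoints in different components.
Lima Riga (12): skip — Lima and Riga already connected.
Delhi Lima (13): add — endpoints in different components.
The 4th edge added is Paris Quito.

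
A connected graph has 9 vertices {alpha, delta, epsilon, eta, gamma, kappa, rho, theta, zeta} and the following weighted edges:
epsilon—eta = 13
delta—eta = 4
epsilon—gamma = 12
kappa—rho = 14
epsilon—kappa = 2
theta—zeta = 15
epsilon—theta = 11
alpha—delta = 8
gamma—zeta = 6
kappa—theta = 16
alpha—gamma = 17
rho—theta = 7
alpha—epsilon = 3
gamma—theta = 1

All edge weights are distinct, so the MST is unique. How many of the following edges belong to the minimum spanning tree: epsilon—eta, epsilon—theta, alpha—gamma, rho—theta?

Kruskal's algorithm — process edges by increasing weight (ties by edge label):
gamma—theta (1): add — endpoints in different components.
epsilon—kappa (2): add — endpoints in different components.
alpha—epsilon (3): add — endpoints in different components.
delta—eta (4): add — endpoints in different components.
gamma—zeta (6): add — endpoints in different components.
rho—theta (7): add — endpoints in different components.
alpha—delta (8): add — endpoints in different components.
epsilon—theta (11): add — endpoints in different components.
MST edge set: {gamma—theta, epsilon—kappa, alpha—epsilon, delta—eta, gamma—zeta, rho—theta, alpha—delta, epsilon—theta}.
Of the listed edges, {epsilon—theta, rho—theta} are in the MST → 2.

2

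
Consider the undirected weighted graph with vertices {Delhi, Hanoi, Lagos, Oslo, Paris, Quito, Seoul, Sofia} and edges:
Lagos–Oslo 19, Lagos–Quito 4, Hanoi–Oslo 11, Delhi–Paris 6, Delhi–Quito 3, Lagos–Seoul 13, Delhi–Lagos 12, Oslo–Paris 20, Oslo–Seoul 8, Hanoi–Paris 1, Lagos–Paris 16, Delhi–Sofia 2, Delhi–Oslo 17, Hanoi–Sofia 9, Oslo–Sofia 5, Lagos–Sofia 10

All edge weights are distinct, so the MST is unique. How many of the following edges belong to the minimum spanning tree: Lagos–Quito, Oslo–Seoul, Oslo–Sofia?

3

Kruskal: consider edges lightest-first.
Hanoi–Paris (1): add — endpoints in different components.
Delhi–Sofia (2): add — endpoints in different components.
Delhi–Quito (3): add — endpoints in different components.
Lagos–Quito (4): add — endpoints in different components.
Oslo–Sofia (5): add — endpoints in different components.
Delhi–Paris (6): add — endpoints in different components.
Oslo–Seoul (8): add — endpoints in different components.
MST edge set: {Hanoi–Paris, Delhi–Sofia, Delhi–Quito, Lagos–Quito, Oslo–Sofia, Delhi–Paris, Oslo–Seoul}.
Of the listed edges, {Lagos–Quito, Oslo–Seoul, Oslo–Sofia} are in the MST → 3.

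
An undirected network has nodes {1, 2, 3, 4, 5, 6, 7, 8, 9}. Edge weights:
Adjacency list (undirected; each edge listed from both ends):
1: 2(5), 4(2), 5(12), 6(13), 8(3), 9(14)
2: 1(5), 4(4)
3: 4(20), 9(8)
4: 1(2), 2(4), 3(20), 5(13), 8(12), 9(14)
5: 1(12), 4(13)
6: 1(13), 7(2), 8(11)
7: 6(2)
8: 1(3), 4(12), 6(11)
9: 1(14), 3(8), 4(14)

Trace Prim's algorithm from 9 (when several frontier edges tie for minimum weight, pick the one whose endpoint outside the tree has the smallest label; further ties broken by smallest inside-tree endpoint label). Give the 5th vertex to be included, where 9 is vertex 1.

Prim, starting at 9.
Step 1: cheapest edge leaving the tree is 3-9 (8); add 3.
Step 2: cheapest edge leaving the tree is 1-9 (14); add 1.
Step 3: cheapest edge leaving the tree is 1-4 (2); add 4.
Step 4: cheapest edge leaving the tree is 1-8 (3); add 8.
Step 5: cheapest edge leaving the tree is 2-4 (4); add 2.
Step 6: cheapest edge leaving the tree is 6-8 (11); add 6.
Step 7: cheapest edge leaving the tree is 6-7 (2); add 7.
Step 8: cheapest edge leaving the tree is 1-5 (12); add 5.
Vertex order: 9, 3, 1, 4, 8, 2, 6, 7, 5. The 5th vertex is 8.

8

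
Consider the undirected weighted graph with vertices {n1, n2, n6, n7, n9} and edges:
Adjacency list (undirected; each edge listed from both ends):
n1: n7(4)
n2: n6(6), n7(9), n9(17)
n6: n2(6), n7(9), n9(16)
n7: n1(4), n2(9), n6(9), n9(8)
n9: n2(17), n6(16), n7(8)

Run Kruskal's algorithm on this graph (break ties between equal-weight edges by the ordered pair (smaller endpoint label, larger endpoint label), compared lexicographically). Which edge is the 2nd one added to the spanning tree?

Sort edges by weight, then run Kruskal:
n1–n7 (4): add — endpoints in different components.
n2–n6 (6): add — endpoints in different components.
n7–n9 (8): add — endpoints in different components.
n2–n7 (9): add — endpoints in different components.
The 2nd edge added is n2–n6.

n2-n6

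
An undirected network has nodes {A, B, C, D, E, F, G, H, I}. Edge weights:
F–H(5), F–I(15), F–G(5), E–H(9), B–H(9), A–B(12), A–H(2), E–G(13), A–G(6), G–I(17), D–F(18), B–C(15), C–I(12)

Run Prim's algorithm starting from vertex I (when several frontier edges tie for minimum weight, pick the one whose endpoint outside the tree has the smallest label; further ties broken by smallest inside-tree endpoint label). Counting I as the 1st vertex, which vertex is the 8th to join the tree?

Prim's algorithm from I:
Step 1: frontier [C–I 12, F–I 15, G–I 17] → take C–I (12); add C.
Step 2: frontier [B–C 15, F–I 15, G–I 17] → take B–C (15); add B.
Step 3: frontier [B–H 9, A–B 12, F–I 15, G–I 17] → take B–H (9); add H.
Step 4: frontier [A–B 12, A–H 2, F–H 5, E–H 9, F–I 15, G–I 17] → take A–H (2); add A.
Step 5: frontier [A–G 6, F–H 5, E–H 9, F–I 15, G–I 17] → take F–H (5); add F.
Step 6: frontier [A–G 6, F–G 5, D–F 18, E–H 9, G–I 17] → take F–G (5); add G.
Step 7: frontier [D–F 18, E–G 13, E–H 9] → take E–H (9); add E.
Step 8: frontier [D–F 18] → take D–F (18); add D.
Vertex order: I, C, B, H, A, F, G, E, D. The 8th vertex is E.

E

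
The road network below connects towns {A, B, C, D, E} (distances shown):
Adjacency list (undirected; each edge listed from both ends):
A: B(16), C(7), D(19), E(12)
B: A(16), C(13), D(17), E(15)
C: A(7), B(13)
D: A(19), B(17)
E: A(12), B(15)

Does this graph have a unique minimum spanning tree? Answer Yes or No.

Kruskal: consider edges lightest-first.
A–C (7): add — endpoints in different components.
A–E (12): add — endpoints in different components.
B–C (13): add — endpoints in different components.
B–E (15): skip — B and E already connected.
A–B (16): skip — A and B already connected.
B–D (17): add — endpoints in different components.
Every non-tree edge has weight strictly greater than the heaviest edge on the tree path between its endpoints, so the MST is unique.

Yes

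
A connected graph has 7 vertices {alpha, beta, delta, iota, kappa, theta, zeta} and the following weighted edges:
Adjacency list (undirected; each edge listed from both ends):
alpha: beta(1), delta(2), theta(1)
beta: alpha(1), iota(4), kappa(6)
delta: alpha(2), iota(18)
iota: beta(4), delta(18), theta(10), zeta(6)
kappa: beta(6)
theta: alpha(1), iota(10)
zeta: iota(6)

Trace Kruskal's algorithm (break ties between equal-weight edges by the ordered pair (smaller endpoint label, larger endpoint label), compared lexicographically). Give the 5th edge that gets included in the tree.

beta-kappa

Kruskal's algorithm — process edges by increasing weight (ties by edge label):
alpha—beta (1): add. Components now {zeta} {delta} {iota} {kappa} {theta} {alpha,beta}
alpha—theta (1): add. Components now {zeta} {delta} {iota} {kappa} {alpha,beta,theta}
alpha—delta (2): add. Components now {zeta} {alpha,beta,delta,theta} {iota} {kappa}
beta—iota (4): add. Components now {zeta} {alpha,beta,delta,iota,theta} {kappa}
beta—kappa (6): add. Components now {zeta} {alpha,beta,delta,iota,kappa,theta}
iota—zeta (6): add. Components now {alpha,beta,delta,iota,kappa,theta,zeta}
The 5th edge added is beta—kappa.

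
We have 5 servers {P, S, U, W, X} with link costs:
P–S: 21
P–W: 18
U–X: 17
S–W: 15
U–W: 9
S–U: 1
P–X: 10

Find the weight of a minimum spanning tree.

Kruskal's algorithm — process edges by increasing weight (ties by edge label):
S–U (1): add — endpoints in different components.
U–W (9): add — endpoints in different components.
P–X (10): add — endpoints in different components.
S–W (15): skip — W and S already connected.
U–X (17): add — endpoints in different components.
MST edges: S–U, U–W, P–X, U–X; total weight 1+9+10+17 = 37.

37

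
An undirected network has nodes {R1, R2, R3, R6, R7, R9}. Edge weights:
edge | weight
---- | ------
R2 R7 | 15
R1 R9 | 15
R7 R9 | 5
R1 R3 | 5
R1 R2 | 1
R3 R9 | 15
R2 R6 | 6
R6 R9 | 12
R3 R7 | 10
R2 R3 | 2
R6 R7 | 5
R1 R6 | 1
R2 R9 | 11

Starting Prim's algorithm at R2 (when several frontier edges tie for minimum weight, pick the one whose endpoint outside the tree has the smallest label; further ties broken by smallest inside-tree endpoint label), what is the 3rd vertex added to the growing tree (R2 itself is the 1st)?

R6

Grow the tree from R2 using Prim:
Step 1: cheapest edge leaving the tree is R1 R2 (1); add R1.
Step 2: cheapest edge leaving the tree is R1 R6 (1); add R6.
Step 3: cheapest edge leaving the tree is R2 R3 (2); add R3.
Step 4: cheapest edge leaving the tree is R6 R7 (5); add R7.
Step 5: cheapest edge leaving the tree is R7 R9 (5); add R9.
Vertex order: R2, R1, R6, R3, R7, R9. The 3rd vertex is R6.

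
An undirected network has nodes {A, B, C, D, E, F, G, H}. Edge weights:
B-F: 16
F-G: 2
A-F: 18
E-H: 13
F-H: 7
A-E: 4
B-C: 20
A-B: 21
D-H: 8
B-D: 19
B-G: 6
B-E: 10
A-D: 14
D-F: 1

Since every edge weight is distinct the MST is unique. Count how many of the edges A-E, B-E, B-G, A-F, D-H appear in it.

3

Kruskal: consider edges lightest-first.
D-F (1): add — endpoints in different components.
F-G (2): add — endpoints in different components.
A-E (4): add — endpoints in different components.
B-G (6): add — endpoints in different components.
F-H (7): add — endpoints in different components.
D-H (8): skip — D and H already connected.
B-E (10): add — endpoints in different components.
E-H (13): skip — E and H already connected.
A-D (14): skip — A and D already connected.
B-F (16): skip — B and F already connected.
A-F (18): skip — A and F already connected.
B-D (19): skip — B and D already connected.
B-C (20): add — endpoints in different components.
MST edge set: {D-F, F-G, A-E, B-G, F-H, B-E, B-C}.
Of the listed edges, {A-E, B-E, B-G} are in the MST → 3.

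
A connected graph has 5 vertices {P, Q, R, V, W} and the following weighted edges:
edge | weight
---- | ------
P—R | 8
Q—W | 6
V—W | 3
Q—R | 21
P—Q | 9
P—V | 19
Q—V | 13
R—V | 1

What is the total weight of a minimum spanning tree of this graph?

Prim's algorithm from R:
Step 1: frontier [R—V 1, P—R 8, Q—R 21] → take R—V (1); add V.
Step 2: frontier [P—R 8, Q—R 21, V—W 3, Q—V 13, P—V 19] → take V—W (3); add W.
Step 3: frontier [P—R 8, Q—R 21, Q—V 13, P—V 19, Q—W 6] → take Q—W (6); add Q.
Step 4: frontier [P—Q 9, P—R 8, P—V 19] → take P—R (8); add P.
MST edges: R—V, V—W, Q—W, P—R; total weight 1+3+6+8 = 18.

18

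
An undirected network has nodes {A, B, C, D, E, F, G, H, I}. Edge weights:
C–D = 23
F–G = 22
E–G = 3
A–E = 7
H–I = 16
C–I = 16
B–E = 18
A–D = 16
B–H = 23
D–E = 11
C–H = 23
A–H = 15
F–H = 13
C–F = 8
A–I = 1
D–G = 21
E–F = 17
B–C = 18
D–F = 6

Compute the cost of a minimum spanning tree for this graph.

67

Prim's algorithm from E:
Step 1: cheapest edge leaving the tree is E–G (3); add G.
Step 2: cheapest edge leaving the tree is A–E (7); add A.
Step 3: cheapest edge leaving the tree is A–I (1); add I.
Step 4: cheapest edge leaving the tree is D–E (11); add D.
Step 5: cheapest edge leaving the tree is D–F (6); add F.
Step 6: cheapest edge leaving the tree is C–F (8); add C.
Step 7: cheapest edge leaving the tree is F–H (13); add H.
Step 8: cheapest edge leaving the tree is B–C (18); add B.
MST edges: E–G, A–E, A–I, D–E, D–F, C–F, F–H, B–C; total weight 3+7+1+11+6+8+13+18 = 67.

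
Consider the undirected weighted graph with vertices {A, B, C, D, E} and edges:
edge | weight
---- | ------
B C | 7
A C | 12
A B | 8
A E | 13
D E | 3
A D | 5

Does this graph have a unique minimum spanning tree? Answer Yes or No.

Kruskal's algorithm — process edges by increasing weight (ties by edge label):
D E (3): add — endpoints in different components.
A D (5): add — endpoints in different components.
B C (7): add — endpoints in different components.
A B (8): add — endpoints in different components.
Every non-tree edge has weight strictly greater than the heaviest edge on the tree path between its endpoints, so the MST is unique.

Yes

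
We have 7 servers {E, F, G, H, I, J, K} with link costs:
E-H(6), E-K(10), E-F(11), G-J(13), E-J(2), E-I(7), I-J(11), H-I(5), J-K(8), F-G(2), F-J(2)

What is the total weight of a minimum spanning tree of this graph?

25

Prim, starting at I.
Step 1: frontier [H-I 5, E-I 7, I-J 11] → take H-I (5); add H.
Step 2: frontier [E-H 6, E-I 7, I-J 11] → take E-H (6); add E.
Step 3: frontier [E-J 2, E-K 10, E-F 11, I-J 11] → take E-J (2); add J.
Step 4: frontier [E-K 10, E-F 11, F-J 2, J-K 8, G-J 13] → take F-J (2); add F.
Step 5: frontier [E-K 10, F-G 2, J-K 8, G-J 13] → take F-G (2); add G.
Step 6: frontier [E-K 10, J-K 8] → take J-K (8); add K.
MST edges: H-I, E-H, E-J, F-J, F-G, J-K; total weight 5+6+2+2+2+8 = 25.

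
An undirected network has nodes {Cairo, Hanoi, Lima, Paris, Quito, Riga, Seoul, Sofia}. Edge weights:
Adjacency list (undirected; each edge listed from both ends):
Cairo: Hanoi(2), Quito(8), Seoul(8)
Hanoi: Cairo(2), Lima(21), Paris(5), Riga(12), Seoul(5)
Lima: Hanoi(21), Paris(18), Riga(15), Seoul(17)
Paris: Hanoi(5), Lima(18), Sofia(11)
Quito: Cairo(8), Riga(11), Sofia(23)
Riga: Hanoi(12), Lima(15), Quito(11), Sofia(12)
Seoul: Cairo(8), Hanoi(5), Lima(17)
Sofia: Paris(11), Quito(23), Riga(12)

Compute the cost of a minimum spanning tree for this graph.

57

Prim's algorithm from Riga:
Step 1: frontier [Quito–Riga 11, Hanoi–Riga 12, Riga–Sofia 12, Lima–Riga 15] → take Quito–Riga (11); add Quito.
Step 2: frontier [Cairo–Quito 8, Quito–Sofia 23, Hanoi–Riga 12, Riga–Sofia 12, Lima–Riga 15] → take Cairo–Quito (8); add Cairo.
Step 3: frontier [Cairo–Hanoi 2, Cairo–Seoul 8, Quito–Sofia 23, Hanoi–Riga 12, Riga–Sofia 12, Lima–Riga 15] → take Cairo–Hanoi (2); add Hanoi.
Step 4: frontier [Cairo–Seoul 8, Hanoi–Paris 5, Hanoi–Seoul 5, Hanoi–Lima 21, Quito–Sofia 23, Riga–Sofia 12, Lima–Riga 15] → take Hanoi–Paris (5); add Paris.
Step 5: frontier [Cairo–Seoul 8, Hanoi–Seoul 5, Hanoi–Lima 21, Paris–Sofia 11, Lima–Paris 18, Quito–Sofia 23, Riga–Sofia 12, Lima–Riga 15] → take Hanoi–Seoul (5); add Seoul.
Step 6: frontier [Hanoi–Lima 21, Paris–Sofia 11, Lima–Paris 18, Quito–Sofia 23, Riga–Sofia 12, Lima–Riga 15, Lima–Seoul 17] → take Paris–Sofia (11); add Sofia.
Step 7: frontier [Hanoi–Lima 21, Lima–Paris 18, Lima–Riga 15, Lima–Seoul 17] → take Lima–Riga (15); add Lima.
MST edges: Quito–Riga, Cairo–Quito, Cairo–Hanoi, Hanoi–Paris, Hanoi–Seoul, Paris–Sofia, Lima–Riga; total weight 11+8+2+5+5+11+15 = 57.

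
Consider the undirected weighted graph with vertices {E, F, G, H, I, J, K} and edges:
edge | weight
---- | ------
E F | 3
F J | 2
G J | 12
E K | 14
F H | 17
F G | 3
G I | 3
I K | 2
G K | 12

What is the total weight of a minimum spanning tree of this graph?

Sort edges by weight, then run Kruskal:
F J (2): add — endpoints in different components.
I K (2): add — endpoints in different components.
E F (3): add — endpoints in different components.
F G (3): add — endpoints in different components.
G I (3): add — endpoints in different components.
G J (12): skip — G and J already connected.
G K (12): skip — G and K already connected.
E K (14): skip — E and K already connected.
F H (17): add — endpoints in different components.
MST edges: F J, I K, E F, F G, G I, F H; total weight 2+2+3+3+3+17 = 30.

30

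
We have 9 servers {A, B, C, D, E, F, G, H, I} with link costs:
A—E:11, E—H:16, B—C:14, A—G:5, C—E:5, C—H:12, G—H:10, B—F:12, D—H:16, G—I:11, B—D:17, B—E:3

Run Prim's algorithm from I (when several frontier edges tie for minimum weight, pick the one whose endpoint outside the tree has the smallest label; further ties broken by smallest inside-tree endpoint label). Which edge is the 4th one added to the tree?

Prim's algorithm from I:
Step 1: cheapest edge leaving the tree is G—I (11); add G.
Step 2: cheapest edge leaving the tree is A—G (5); add A.
Step 3: cheapest edge leaving the tree is G—H (10); add H.
Step 4: cheapest edge leaving the tree is A—E (11); add E.
Step 5: cheapest edge leaving the tree is B—E (3); add B.
Step 6: cheapest edge leaving the tree is C—E (5); add C.
Step 7: cheapest edge leaving the tree is B—F (12); add F.
Step 8: cheapest edge leaving the tree is D—H (16); add D.
The 4th edge added is A—E.

A-E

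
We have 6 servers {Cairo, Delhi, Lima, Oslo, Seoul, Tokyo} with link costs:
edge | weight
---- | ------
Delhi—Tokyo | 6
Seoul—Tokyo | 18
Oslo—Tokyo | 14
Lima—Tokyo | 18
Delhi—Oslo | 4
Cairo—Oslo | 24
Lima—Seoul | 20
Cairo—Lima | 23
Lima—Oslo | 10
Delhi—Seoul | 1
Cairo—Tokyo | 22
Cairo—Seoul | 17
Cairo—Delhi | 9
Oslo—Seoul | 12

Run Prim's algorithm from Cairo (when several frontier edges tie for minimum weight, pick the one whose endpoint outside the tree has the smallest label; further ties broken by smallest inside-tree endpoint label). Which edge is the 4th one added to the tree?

Prim's algorithm from Cairo:
Step 1: cheapest edge leaving the tree is Cairo—Delhi (9); add Delhi.
Step 2: cheapest edge leaving the tree is Delhi—Seoul (1); add Seoul.
Step 3: cheapest edge leaving the tree is Delhi—Oslo (4); add Oslo.
Step 4: cheapest edge leaving the tree is Delhi—Tokyo (6); add Tokyo.
Step 5: cheapest edge leaving the tree is Lima—Oslo (10); add Lima.
The 4th edge added is Delhi—Tokyo.

Delhi-Tokyo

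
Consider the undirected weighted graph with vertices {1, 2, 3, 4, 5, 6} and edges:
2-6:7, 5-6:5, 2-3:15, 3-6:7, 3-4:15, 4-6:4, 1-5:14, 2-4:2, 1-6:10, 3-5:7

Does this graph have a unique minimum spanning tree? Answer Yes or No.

Sort edges by weight, then run Kruskal:
2-4 (2): add. Components now {1} {2,4} {3} {5} {6}
4-6 (4): add. Components now {1} {2,4,6} {3} {5}
5-6 (5): add. Components now {1} {2,4,5,6} {3}
2-6 (7): skip — 2 and 6 already connected.
3-5 (7): add. Components now {1} {2,3,4,5,6}
3-6 (7): skip — 3 and 6 already connected.
1-6 (10): add. Components now {1,2,3,4,5,6}
Non-tree edge 3-6 has weight 7, equal to the heaviest edge on its tree cycle — swapping gives another MST of the same weight. Not unique.

No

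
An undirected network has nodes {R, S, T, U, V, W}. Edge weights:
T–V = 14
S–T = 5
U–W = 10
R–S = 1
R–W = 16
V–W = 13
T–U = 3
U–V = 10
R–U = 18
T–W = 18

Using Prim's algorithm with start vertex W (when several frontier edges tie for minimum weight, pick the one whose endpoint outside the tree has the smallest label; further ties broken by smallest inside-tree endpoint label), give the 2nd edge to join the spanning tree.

Grow the tree from W using Prim:
Step 1: frontier [U–W 10, V–W 13, R–W 16, T–W 18] → take U–W (10); add U.
Step 2: frontier [T–U 3, U–V 10, R–U 18, V–W 13, R–W 16, T–W 18] → take T–U (3); add T.
Step 3: frontier [S–T 5, T–V 14, U–V 10, R–U 18, V–W 13, R–W 16] → take S–T (5); add S.
Step 4: frontier [R–S 1, T–V 14, U–V 10, R–U 18, V–W 13, R–W 16] → take R–S (1); add R.
Step 5: frontier [T–V 14, U–V 10, V–W 13] → take U–V (10); add V.
The 2nd edge added is T–U.

T-U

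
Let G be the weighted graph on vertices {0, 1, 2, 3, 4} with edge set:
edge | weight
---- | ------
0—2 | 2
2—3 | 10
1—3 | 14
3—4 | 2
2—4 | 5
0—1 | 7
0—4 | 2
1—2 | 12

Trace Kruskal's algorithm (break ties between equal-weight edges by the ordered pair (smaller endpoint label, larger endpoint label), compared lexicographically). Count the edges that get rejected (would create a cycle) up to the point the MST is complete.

Kruskal: consider edges lightest-first.
0—2 (2): add — endpoints in different components.
0—4 (2): add — endpoints in different components.
3—4 (2): add — endpoints in different components.
2—4 (5): skip — 2 and 4 already connected.
0—1 (7): add — endpoints in different components.
Edges rejected before the tree was complete: 1.

1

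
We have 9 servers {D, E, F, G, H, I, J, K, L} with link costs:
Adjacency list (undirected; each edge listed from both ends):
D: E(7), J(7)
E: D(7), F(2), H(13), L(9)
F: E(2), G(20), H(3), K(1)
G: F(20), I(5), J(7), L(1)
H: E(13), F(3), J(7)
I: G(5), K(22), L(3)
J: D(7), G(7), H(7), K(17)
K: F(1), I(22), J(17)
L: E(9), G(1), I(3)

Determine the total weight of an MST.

Kruskal: consider edges lightest-first.
F–K (1): add — endpoints in different components.
G–L (1): add — endpoints in different components.
E–F (2): add — endpoints in different components.
F–H (3): add — endpoints in different components.
I–L (3): add — endpoints in different components.
G–I (5): skip — G and I already connected.
D–E (7): add — endpoints in different components.
D–J (7): add — endpoints in different components.
G–J (7): add — endpoints in different components.
MST edges: F–K, G–L, E–F, F–H, I–L, D–E, D–J, G–J; total weight 1+1+2+3+3+7+7+7 = 31.

31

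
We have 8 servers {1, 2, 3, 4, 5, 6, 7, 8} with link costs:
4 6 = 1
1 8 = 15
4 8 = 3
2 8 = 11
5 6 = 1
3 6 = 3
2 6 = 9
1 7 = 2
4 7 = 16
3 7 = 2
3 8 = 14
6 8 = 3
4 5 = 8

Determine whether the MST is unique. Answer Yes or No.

No

Sort edges by weight, then run Kruskal:
4 6 (1): add — endpoints in different components.
5 6 (1): add — endpoints in different components.
1 7 (2): add — endpoints in different components.
3 7 (2): add — endpoints in different components.
3 6 (3): add — endpoints in different components.
4 8 (3): add — endpoints in different components.
6 8 (3): skip — 6 and 8 already connected.
4 5 (8): skip — 4 and 5 already connected.
2 6 (9): add — endpoints in different components.
Non-tree edge 6 8 has weight 3, equal to the heaviest edge on its tree cycle — swapping gives another MST of the same weight. Not unique.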